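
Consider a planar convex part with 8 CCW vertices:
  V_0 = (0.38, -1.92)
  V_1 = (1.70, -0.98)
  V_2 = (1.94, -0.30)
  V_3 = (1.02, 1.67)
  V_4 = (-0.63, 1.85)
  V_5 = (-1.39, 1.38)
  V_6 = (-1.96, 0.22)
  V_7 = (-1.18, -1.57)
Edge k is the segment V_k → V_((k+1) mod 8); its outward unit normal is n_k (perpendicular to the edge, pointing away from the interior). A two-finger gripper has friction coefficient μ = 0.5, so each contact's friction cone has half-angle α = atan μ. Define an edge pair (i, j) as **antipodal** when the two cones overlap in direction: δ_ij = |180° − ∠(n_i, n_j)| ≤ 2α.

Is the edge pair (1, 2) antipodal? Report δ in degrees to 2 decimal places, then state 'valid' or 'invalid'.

δ = 135.53°, invalid

α = atan 0.5 = 26.57°;  2α = 53.13°
edge 1: e_1 = (+0.24, +0.68);  n_1 = (+0.9430, -0.3328)
edge 2: e_2 = (-0.92, +1.97);  n_2 = (+0.9061, +0.4231)
∠(n_1, n_2) = 44.47°
δ = |180° − 44.47°| = 135.53°
135.53° > 2α = 53.13°  →  invalid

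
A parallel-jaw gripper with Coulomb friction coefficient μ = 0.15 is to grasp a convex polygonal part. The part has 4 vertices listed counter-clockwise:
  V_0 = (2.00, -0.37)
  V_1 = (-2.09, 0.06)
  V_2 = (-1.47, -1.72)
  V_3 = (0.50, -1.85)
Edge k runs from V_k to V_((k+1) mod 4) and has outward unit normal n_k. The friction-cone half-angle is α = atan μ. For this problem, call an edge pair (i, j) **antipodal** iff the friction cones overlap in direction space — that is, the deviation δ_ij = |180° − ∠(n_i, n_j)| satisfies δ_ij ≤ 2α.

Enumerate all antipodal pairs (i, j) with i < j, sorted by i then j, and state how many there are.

count = 1; pairs: (0,2)

α = atan 0.15 = 8.53°;  2α = 17.06°
n_0 = (+0.1046, +0.9945)
n_1 = (-0.9444, -0.3289)
n_2 = (-0.0658, -0.9978)
n_3 = (+0.7023, -0.7118)
  (0,1): δ = 64.79°  ·
  (0,2): δ = 2.23°  ✓
  (0,3): δ = 50.62°  ·
  (1,2): δ = 112.98°  ·
  (1,3): δ = 64.59°  ·
  (2,3): δ = 131.61°  ·
antipodal pairs: 1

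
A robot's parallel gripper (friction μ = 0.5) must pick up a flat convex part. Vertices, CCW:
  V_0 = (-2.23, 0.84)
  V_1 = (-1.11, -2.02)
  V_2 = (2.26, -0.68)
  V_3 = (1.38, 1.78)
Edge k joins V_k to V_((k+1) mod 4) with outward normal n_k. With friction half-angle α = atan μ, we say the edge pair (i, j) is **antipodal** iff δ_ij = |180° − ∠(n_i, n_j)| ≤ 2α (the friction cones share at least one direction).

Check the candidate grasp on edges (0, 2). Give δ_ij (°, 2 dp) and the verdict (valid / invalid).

δ = 1.70°, valid

α = atan 0.5 = 26.57°;  2α = 53.13°
edge 0: e_0 = (+1.12, -2.86);  n_0 = (-0.9311, -0.3646)
edge 2: e_2 = (-0.88, +2.46);  n_2 = (+0.9416, +0.3368)
∠(n_0, n_2) = 178.30°
δ = |180° − 178.30°| = 1.70°
1.70° ≤ 2α = 53.13°  →  valid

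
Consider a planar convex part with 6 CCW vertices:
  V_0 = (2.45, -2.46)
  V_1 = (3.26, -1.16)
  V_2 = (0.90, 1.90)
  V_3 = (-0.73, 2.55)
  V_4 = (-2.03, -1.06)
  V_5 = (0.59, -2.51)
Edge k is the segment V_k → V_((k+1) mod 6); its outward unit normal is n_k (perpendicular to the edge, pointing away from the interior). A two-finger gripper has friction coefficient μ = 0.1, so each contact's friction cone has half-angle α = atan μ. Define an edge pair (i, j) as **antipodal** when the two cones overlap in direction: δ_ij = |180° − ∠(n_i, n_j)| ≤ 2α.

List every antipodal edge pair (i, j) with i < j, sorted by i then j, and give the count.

α = atan 0.1 = 5.71°;  2α = 11.42°
n_0 = (+0.8487, -0.5288)
n_1 = (+0.7919, +0.6107)
n_2 = (+0.3704, +0.9289)
n_3 = (-0.9409, +0.3388)
n_4 = (-0.4842, -0.8749)
n_5 = (+0.0269, -0.9996)
  (0,1): δ = 110.43°  ·
  (0,2): δ = 79.81°  ·
  (0,3): δ = 12.12°  ·
  (0,4): δ = 92.96°  ·
  (0,5): δ = 123.47°  ·
  (1,2): δ = 149.38°  ·
  (1,3): δ = 57.45°  ·
  (1,4): δ = 23.40°  ·
  (1,5): δ = 53.90°  ·
  (2,3): δ = 88.06°  ·
  (2,4): δ = 7.22°  ✓
  (2,5): δ = 23.28°  ·
  (3,4): δ = 99.16°  ·
  (3,5): δ = 68.66°  ·
  (4,5): δ = 149.50°  ·
antipodal pairs: 1

count = 1; pairs: (2,4)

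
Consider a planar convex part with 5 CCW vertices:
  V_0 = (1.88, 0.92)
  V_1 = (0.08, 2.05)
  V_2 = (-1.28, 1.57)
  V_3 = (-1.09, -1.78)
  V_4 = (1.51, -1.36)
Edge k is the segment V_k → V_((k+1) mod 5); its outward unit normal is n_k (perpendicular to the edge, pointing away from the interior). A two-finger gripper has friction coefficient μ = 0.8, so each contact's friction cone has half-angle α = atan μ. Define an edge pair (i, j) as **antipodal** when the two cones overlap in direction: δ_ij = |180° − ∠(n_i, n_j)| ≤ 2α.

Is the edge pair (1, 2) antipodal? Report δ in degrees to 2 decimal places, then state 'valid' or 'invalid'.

δ = 106.19°, invalid

α = atan 0.8 = 38.66°;  2α = 77.32°
edge 1: e_1 = (-1.36, -0.48);  n_1 = (-0.3328, +0.9430)
edge 2: e_2 = (+0.19, -3.35);  n_2 = (-0.9984, -0.0566)
∠(n_1, n_2) = 73.81°
δ = |180° − 73.81°| = 106.19°
106.19° > 2α = 77.32°  →  invalid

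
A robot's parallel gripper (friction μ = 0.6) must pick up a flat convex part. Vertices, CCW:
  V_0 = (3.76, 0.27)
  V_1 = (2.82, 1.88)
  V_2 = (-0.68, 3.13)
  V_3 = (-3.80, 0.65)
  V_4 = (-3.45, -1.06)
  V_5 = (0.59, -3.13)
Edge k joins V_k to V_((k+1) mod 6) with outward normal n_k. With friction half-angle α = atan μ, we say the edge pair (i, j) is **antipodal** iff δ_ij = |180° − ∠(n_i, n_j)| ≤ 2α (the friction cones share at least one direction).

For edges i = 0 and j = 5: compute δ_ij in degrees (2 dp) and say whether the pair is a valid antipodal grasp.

δ = 106.73°, invalid

α = atan 0.6 = 30.96°;  2α = 61.93°
edge 0: e_0 = (-0.94, +1.61);  n_0 = (+0.8636, +0.5042)
edge 5: e_5 = (+3.17, +3.40);  n_5 = (+0.7314, -0.6819)
∠(n_0, n_5) = 73.27°
δ = |180° − 73.27°| = 106.73°
106.73° > 2α = 61.93°  →  invalid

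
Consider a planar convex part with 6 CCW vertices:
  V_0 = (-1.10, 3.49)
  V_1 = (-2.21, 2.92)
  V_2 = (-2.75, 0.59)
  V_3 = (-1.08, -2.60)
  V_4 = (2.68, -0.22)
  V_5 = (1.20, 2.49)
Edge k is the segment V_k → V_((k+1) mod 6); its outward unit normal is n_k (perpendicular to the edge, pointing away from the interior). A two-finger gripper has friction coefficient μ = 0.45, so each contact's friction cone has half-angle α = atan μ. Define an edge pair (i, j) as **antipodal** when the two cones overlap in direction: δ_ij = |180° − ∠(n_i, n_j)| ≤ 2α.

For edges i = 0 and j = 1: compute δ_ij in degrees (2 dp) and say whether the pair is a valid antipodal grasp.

α = atan 0.45 = 24.23°;  2α = 48.46°
edge 0: e_0 = (-1.11, -0.57);  n_0 = (-0.4568, +0.8896)
edge 1: e_1 = (-0.54, -2.33);  n_1 = (-0.9742, +0.2258)
∠(n_0, n_1) = 49.77°
δ = |180° − 49.77°| = 130.23°
130.23° > 2α = 48.46°  →  invalid

δ = 130.23°, invalid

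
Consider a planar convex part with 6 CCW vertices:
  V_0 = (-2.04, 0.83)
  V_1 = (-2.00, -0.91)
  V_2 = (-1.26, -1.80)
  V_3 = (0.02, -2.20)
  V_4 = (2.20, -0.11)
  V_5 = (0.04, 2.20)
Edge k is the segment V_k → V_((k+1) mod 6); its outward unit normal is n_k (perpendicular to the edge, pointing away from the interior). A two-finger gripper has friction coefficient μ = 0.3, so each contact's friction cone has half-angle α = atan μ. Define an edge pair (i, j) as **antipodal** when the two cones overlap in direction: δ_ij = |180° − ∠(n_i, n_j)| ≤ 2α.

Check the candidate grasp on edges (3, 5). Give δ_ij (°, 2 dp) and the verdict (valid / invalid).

α = atan 0.3 = 16.70°;  2α = 33.40°
edge 3: e_3 = (+2.18, +2.09);  n_3 = (+0.6920, -0.7219)
edge 5: e_5 = (-2.08, -1.37);  n_5 = (-0.5501, +0.8351)
∠(n_3, n_5) = 169.58°
δ = |180° − 169.58°| = 10.42°
10.42° ≤ 2α = 33.40°  →  valid

δ = 10.42°, valid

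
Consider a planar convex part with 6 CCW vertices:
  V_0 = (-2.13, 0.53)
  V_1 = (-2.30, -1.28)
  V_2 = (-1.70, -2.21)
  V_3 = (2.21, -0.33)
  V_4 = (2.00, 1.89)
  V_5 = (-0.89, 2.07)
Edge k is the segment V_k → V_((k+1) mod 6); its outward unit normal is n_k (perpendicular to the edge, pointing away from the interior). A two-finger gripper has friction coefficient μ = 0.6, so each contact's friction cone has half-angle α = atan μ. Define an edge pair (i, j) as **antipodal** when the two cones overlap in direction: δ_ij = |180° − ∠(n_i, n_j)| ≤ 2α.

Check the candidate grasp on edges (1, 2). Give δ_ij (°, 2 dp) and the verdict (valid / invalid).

α = atan 0.6 = 30.96°;  2α = 61.93°
edge 1: e_1 = (+0.60, -0.93);  n_1 = (-0.8403, -0.5421)
edge 2: e_2 = (+3.91, +1.88);  n_2 = (+0.4333, -0.9012)
∠(n_1, n_2) = 82.85°
δ = |180° − 82.85°| = 97.15°
97.15° > 2α = 61.93°  →  invalid

δ = 97.15°, invalid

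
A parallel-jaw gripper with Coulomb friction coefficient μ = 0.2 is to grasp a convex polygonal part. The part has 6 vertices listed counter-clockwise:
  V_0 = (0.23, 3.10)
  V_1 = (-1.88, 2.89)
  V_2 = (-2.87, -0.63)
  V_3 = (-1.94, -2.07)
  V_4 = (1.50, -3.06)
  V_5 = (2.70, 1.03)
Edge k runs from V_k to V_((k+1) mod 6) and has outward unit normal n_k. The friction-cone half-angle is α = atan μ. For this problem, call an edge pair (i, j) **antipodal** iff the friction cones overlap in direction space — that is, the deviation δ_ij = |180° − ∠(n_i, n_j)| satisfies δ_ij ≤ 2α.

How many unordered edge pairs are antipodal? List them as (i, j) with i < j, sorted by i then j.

α = atan 0.2 = 11.31°;  2α = 22.62°
n_0 = (-0.0990, +0.9951)
n_1 = (-0.9627, +0.2707)
n_2 = (-0.8400, -0.5425)
n_3 = (-0.2766, -0.9610)
n_4 = (+0.9596, -0.2815)
n_5 = (+0.6423, +0.7664)
  (0,1): δ = 111.39°  ·
  (0,2): δ = 62.83°  ·
  (0,3): δ = 21.74°  ✓
  (0,4): δ = 67.96°  ·
  (0,5): δ = 134.35°  ·
  (1,2): δ = 131.44°  ·
  (1,3): δ = 90.35°  ·
  (1,4): δ = 0.64°  ✓
  (1,5): δ = 65.74°  ·
  (2,3): δ = 138.91°  ·
  (2,4): δ = 49.21°  ·
  (2,5): δ = 17.18°  ✓
  (3,4): δ = 90.30°  ·
  (3,5): δ = 23.91°  ·
  (4,5): δ = 113.61°  ·
antipodal pairs: 3

count = 3; pairs: (0,3), (1,4), (2,5)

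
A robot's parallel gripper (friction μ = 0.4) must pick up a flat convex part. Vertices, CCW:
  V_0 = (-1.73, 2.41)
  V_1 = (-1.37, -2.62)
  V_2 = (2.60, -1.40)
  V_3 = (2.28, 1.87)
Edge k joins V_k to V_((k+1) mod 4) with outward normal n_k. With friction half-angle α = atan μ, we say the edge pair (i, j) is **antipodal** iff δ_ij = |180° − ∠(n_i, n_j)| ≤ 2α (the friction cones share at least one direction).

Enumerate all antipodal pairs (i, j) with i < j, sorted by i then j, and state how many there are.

α = atan 0.4 = 21.80°;  2α = 43.60°
n_0 = (-0.9974, -0.0714)
n_1 = (+0.2937, -0.9559)
n_2 = (+0.9952, +0.0974)
n_3 = (+0.1335, +0.9911)
  (0,1): δ = 77.01°  ·
  (0,2): δ = 1.50°  ✓
  (0,3): δ = 78.24°  ·
  (1,2): δ = 101.49°  ·
  (1,3): δ = 24.75°  ✓
  (2,3): δ = 103.26°  ·
antipodal pairs: 2

count = 2; pairs: (0,2), (1,3)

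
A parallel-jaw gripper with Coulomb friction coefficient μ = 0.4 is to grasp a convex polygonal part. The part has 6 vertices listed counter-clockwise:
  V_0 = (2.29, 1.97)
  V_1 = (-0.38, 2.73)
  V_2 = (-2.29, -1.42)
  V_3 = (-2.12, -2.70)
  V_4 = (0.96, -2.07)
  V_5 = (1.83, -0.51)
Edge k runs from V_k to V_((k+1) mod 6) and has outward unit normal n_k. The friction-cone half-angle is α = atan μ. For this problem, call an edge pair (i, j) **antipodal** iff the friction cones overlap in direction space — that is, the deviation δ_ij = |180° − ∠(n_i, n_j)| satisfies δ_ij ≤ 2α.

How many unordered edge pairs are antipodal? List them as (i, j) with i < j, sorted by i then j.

count = 5; pairs: (0,3), (1,4), (1,5), (2,4), (2,5)

α = atan 0.4 = 21.80°;  2α = 43.60°
n_0 = (+0.2738, +0.9618)
n_1 = (-0.9084, +0.4181)
n_2 = (-0.9913, -0.1317)
n_3 = (+0.2004, -0.9797)
n_4 = (+0.8734, -0.4871)
n_5 = (+0.9832, -0.1824)
  (0,1): δ = 98.83°  ·
  (0,2): δ = 66.55°  ·
  (0,3): δ = 27.45°  ✓
  (0,4): δ = 76.74°  ·
  (0,5): δ = 95.38°  ·
  (1,2): δ = 147.72°  ·
  (1,3): δ = 53.73°  ·
  (1,4): δ = 4.43°  ✓
  (1,5): δ = 14.21°  ✓
  (2,3): δ = 86.01°  ·
  (2,4): δ = 36.71°  ✓
  (2,5): δ = 18.07°  ✓
  (3,4): δ = 130.71°  ·
  (3,5): δ = 112.07°  ·
  (4,5): δ = 161.36°  ·
antipodal pairs: 5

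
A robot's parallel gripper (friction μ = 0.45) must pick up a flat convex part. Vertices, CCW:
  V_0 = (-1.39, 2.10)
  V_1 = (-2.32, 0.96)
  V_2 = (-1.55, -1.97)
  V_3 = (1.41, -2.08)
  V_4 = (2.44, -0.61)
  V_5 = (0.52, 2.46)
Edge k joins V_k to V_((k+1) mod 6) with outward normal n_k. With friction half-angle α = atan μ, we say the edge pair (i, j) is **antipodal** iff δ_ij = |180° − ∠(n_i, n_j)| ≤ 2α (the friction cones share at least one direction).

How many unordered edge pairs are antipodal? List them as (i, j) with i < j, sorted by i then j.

α = atan 0.45 = 24.23°;  2α = 48.46°
n_0 = (-0.7749, +0.6321)
n_1 = (-0.9672, -0.2542)
n_2 = (-0.0371, -0.9993)
n_3 = (+0.8190, -0.5738)
n_4 = (+0.8478, +0.5302)
n_5 = (-0.1852, +0.9827)
  (0,1): δ = 126.07°  ·
  (0,2): δ = 52.92°  ·
  (0,3): δ = 4.19°  ✓
  (0,4): δ = 71.23°  ·
  (0,5): δ = 139.88°  ·
  (1,2): δ = 106.85°  ·
  (1,3): δ = 49.74°  ·
  (1,4): δ = 17.30°  ✓
  (1,5): δ = 85.95°  ·
  (2,3): δ = 122.89°  ·
  (2,4): δ = 55.85°  ·
  (2,5): δ = 12.80°  ✓
  (3,4): δ = 112.96°  ·
  (3,5): δ = 44.31°  ✓
  (4,5): δ = 111.35°  ·
antipodal pairs: 4

count = 4; pairs: (0,3), (1,4), (2,5), (3,5)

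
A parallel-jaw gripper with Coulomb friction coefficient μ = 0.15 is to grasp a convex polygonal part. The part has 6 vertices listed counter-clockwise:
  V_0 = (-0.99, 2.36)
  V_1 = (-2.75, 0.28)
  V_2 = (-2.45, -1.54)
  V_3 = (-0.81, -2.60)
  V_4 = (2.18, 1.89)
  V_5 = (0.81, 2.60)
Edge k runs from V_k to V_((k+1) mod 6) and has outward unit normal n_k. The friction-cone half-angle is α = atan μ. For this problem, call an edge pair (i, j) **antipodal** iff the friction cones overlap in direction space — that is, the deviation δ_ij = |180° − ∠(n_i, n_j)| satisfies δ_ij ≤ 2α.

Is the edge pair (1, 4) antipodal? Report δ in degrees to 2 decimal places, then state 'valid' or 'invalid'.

α = atan 0.15 = 8.53°;  2α = 17.06°
edge 1: e_1 = (+0.30, -1.82);  n_1 = (-0.9867, -0.1626)
edge 4: e_4 = (-1.37, +0.71);  n_4 = (+0.4601, +0.8879)
∠(n_1, n_4) = 126.76°
δ = |180° − 126.76°| = 53.24°
53.24° > 2α = 17.06°  →  invalid

δ = 53.24°, invalid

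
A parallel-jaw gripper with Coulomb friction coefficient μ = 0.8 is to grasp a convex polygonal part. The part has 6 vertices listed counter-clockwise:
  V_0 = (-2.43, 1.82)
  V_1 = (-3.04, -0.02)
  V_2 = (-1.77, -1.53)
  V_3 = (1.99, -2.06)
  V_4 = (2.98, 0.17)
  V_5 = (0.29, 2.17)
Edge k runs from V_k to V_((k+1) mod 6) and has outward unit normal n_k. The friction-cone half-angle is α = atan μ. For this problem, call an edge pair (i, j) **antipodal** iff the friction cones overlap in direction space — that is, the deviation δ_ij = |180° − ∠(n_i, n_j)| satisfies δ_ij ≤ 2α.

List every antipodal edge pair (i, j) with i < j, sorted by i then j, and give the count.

α = atan 0.8 = 38.66°;  2α = 77.32°
n_0 = (-0.9492, +0.3147)
n_1 = (-0.7653, -0.6437)
n_2 = (-0.1396, -0.9902)
n_3 = (+0.9140, -0.4058)
n_4 = (+0.5967, +0.8025)
n_5 = (-0.1276, +0.9918)
  (0,1): δ = 121.59°  ·
  (0,2): δ = 79.68°  ·
  (0,3): δ = 5.60°  ✓
  (0,4): δ = 71.71°  ✓
  (0,5): δ = 115.67°  ·
  (1,2): δ = 138.09°  ·
  (1,3): δ = 64.00°  ✓
  (1,4): δ = 13.30°  ✓
  (1,5): δ = 57.27°  ✓
  (2,3): δ = 105.92°  ·
  (2,4): δ = 28.61°  ✓
  (2,5): δ = 15.36°  ✓
  (3,4): δ = 102.69°  ·
  (3,5): δ = 58.73°  ✓
  (4,5): δ = 136.04°  ·
antipodal pairs: 8

count = 8; pairs: (0,3), (0,4), (1,3), (1,4), (1,5), (2,4), (2,5), (3,5)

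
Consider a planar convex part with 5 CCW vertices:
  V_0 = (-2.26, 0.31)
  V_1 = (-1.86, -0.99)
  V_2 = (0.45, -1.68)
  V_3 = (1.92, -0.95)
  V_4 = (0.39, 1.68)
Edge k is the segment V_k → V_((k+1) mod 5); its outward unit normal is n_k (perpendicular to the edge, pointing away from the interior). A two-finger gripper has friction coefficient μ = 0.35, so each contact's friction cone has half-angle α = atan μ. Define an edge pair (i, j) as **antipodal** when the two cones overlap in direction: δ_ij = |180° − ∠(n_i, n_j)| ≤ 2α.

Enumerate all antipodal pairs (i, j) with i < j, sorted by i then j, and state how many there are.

count = 2; pairs: (0,3), (2,4)

α = atan 0.35 = 19.29°;  2α = 38.58°
n_0 = (-0.9558, -0.2941)
n_1 = (-0.2862, -0.9582)
n_2 = (+0.4448, -0.8956)
n_3 = (+0.8644, +0.5028)
n_4 = (-0.4592, +0.8883)
  (0,1): δ = 123.73°  ·
  (0,2): δ = 80.69°  ·
  (0,3): δ = 13.09°  ✓
  (0,4): δ = 100.24°  ·
  (1,2): δ = 136.96°  ·
  (1,3): δ = 43.18°  ·
  (1,4): δ = 43.97°  ·
  (2,3): δ = 86.22°  ·
  (2,4): δ = 0.93°  ✓
  (3,4): δ = 92.85°  ·
antipodal pairs: 2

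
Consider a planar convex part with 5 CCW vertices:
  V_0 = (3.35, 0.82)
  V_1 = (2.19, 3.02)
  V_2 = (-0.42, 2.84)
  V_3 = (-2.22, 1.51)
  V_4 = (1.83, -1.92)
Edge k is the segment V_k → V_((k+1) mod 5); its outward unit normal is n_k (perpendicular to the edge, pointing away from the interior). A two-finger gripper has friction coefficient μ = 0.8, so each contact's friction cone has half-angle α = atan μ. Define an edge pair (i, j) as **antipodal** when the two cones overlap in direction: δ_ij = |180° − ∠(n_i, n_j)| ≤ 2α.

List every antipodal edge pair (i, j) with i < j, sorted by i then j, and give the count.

α = atan 0.8 = 38.66°;  2α = 77.32°
n_0 = (+0.8846, +0.4664)
n_1 = (-0.0688, +0.9976)
n_2 = (-0.5943, +0.8043)
n_3 = (-0.6463, -0.7631)
n_4 = (+0.8745, -0.4851)
  (0,1): δ = 113.86°  ·
  (0,2): δ = 81.34°  ·
  (0,3): δ = 21.94°  ✓
  (0,4): δ = 123.18°  ·
  (1,2): δ = 147.48°  ·
  (1,3): δ = 44.21°  ✓
  (1,4): δ = 57.04°  ✓
  (2,3): δ = 76.72°  ✓
  (2,4): δ = 24.52°  ✓
  (3,4): δ = 78.76°  ·
antipodal pairs: 5

count = 5; pairs: (0,3), (1,3), (1,4), (2,3), (2,4)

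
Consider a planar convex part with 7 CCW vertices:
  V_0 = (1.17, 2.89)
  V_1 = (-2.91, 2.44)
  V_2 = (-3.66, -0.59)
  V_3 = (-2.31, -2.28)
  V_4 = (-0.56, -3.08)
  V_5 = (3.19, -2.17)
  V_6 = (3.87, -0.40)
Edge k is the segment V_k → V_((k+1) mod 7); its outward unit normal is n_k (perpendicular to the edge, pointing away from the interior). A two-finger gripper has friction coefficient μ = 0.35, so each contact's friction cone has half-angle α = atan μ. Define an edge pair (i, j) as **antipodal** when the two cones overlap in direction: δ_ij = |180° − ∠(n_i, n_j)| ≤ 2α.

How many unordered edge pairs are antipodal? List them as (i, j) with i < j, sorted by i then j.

α = atan 0.35 = 19.29°;  2α = 38.58°
n_0 = (-0.1096, +0.9940)
n_1 = (-0.9707, +0.2403)
n_2 = (-0.7813, -0.6241)
n_3 = (-0.4158, -0.9095)
n_4 = (+0.2358, -0.9718)
n_5 = (+0.9335, -0.3586)
n_6 = (+0.7730, +0.6344)
  (0,1): δ = 110.20°  ·
  (0,2): δ = 57.68°  ·
  (0,3): δ = 30.86°  ✓
  (0,4): δ = 7.35°  ✓
  (0,5): δ = 62.69°  ·
  (0,6): δ = 123.08°  ·
  (1,2): δ = 127.48°  ·
  (1,3): δ = 100.66°  ·
  (1,4): δ = 62.46°  ·
  (1,5): δ = 7.11°  ✓
  (1,6): δ = 53.28°  ·
  (2,3): δ = 153.19°  ·
  (2,4): δ = 114.98°  ·
  (2,5): δ = 59.63°  ·
  (2,6): δ = 0.76°  ✓
  (3,4): δ = 141.79°  ·
  (3,5): δ = 86.45°  ·
  (3,6): δ = 26.06°  ✓
  (4,5): δ = 124.66°  ·
  (4,6): δ = 64.27°  ·
  (5,6): δ = 119.61°  ·
antipodal pairs: 5

count = 5; pairs: (0,3), (0,4), (1,5), (2,6), (3,6)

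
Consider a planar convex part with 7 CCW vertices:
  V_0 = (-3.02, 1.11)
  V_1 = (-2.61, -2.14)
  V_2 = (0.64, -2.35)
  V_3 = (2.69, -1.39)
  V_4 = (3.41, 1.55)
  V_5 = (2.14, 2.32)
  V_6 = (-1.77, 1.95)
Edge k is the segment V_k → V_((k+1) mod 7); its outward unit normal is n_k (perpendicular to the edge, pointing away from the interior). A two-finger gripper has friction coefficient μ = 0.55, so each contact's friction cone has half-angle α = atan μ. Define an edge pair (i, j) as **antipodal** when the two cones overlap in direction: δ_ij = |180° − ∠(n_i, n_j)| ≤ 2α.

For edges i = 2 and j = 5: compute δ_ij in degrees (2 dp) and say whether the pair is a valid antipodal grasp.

δ = 19.69°, valid

α = atan 0.55 = 28.81°;  2α = 57.62°
edge 2: e_2 = (+2.05, +0.96);  n_2 = (+0.4241, -0.9056)
edge 5: e_5 = (-3.91, -0.37);  n_5 = (-0.0942, +0.9956)
∠(n_2, n_5) = 160.31°
δ = |180° − 160.31°| = 19.69°
19.69° ≤ 2α = 57.62°  →  valid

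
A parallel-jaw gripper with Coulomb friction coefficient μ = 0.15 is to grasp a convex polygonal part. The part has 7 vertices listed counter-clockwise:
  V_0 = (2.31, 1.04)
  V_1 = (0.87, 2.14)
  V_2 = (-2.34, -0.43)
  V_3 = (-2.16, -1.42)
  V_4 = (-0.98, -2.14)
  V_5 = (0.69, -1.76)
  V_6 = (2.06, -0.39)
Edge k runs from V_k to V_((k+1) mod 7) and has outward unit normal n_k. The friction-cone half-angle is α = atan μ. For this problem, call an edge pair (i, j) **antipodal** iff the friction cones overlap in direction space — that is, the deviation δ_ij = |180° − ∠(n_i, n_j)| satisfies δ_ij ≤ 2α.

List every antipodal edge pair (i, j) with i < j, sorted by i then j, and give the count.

α = atan 0.15 = 8.53°;  2α = 17.06°
n_0 = (+0.6070, +0.7947)
n_1 = (-0.6250, +0.7806)
n_2 = (-0.9839, -0.1789)
n_3 = (-0.5209, -0.8536)
n_4 = (+0.2219, -0.9751)
n_5 = (+0.7071, -0.7071)
n_6 = (+0.9851, -0.1722)
  (0,1): δ = 103.94°  ·
  (0,2): δ = 42.32°  ·
  (0,3): δ = 5.99°  ✓
  (0,4): δ = 50.19°  ·
  (0,5): δ = 82.38°  ·
  (0,6): δ = 117.46°  ·
  (1,2): δ = 118.38°  ·
  (1,3): δ = 70.07°  ·
  (1,4): δ = 25.86°  ·
  (1,5): δ = 6.32°  ✓
  (1,6): δ = 41.40°  ·
  (2,3): δ = 131.70°  ·
  (2,4): δ = 87.49°  ·
  (2,5): δ = 55.30°  ·
  (2,6): δ = 20.22°  ·
  (3,4): δ = 135.79°  ·
  (3,5): δ = 103.61°  ·
  (3,6): δ = 68.53°  ·
  (4,5): δ = 147.82°  ·
  (4,6): δ = 112.74°  ·
  (5,6): δ = 144.92°  ·
antipodal pairs: 2

count = 2; pairs: (0,3), (1,5)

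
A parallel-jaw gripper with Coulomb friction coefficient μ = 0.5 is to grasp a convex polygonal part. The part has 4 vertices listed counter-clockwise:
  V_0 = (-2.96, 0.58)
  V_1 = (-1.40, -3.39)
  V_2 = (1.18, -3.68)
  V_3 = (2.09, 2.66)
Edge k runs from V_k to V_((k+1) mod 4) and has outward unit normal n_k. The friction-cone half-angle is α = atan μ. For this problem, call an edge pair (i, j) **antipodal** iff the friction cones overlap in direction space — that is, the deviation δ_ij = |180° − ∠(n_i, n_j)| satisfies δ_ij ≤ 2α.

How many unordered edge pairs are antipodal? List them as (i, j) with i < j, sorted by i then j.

count = 2; pairs: (0,2), (1,3)

α = atan 0.5 = 26.57°;  2α = 53.13°
n_0 = (-0.9307, -0.3657)
n_1 = (-0.1117, -0.9937)
n_2 = (+0.9899, -0.1421)
n_3 = (-0.3808, +0.9246)
  (0,1): δ = 117.87°  ·
  (0,2): δ = 29.62°  ✓
  (0,3): δ = 90.93°  ·
  (1,2): δ = 91.75°  ·
  (1,3): δ = 28.80°  ✓
  (2,3): δ = 59.45°  ·
antipodal pairs: 2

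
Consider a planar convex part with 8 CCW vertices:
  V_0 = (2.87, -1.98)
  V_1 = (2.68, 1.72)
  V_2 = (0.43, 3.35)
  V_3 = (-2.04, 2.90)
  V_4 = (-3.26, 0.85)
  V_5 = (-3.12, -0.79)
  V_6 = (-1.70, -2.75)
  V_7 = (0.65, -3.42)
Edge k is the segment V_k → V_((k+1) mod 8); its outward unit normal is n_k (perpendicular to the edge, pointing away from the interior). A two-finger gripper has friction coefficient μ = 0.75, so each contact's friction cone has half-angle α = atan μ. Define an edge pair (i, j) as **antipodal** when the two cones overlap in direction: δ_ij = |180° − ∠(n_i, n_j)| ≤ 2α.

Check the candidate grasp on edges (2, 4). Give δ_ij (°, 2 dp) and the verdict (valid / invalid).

δ = 95.45°, invalid

α = atan 0.75 = 36.87°;  2α = 73.74°
edge 2: e_2 = (-2.47, -0.45);  n_2 = (-0.1792, +0.9838)
edge 4: e_4 = (+0.14, -1.64);  n_4 = (-0.9964, -0.0851)
∠(n_2, n_4) = 84.55°
δ = |180° − 84.55°| = 95.45°
95.45° > 2α = 73.74°  →  invalid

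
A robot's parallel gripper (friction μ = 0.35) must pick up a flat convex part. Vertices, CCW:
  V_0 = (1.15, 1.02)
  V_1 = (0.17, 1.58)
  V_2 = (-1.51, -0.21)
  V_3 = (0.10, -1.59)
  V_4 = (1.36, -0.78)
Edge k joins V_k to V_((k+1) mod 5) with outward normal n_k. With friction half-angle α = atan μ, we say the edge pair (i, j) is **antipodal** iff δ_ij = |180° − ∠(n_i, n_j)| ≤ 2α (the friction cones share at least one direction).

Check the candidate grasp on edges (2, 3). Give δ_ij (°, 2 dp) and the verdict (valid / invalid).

α = atan 0.35 = 19.29°;  2α = 38.58°
edge 2: e_2 = (+1.61, -1.38);  n_2 = (-0.6508, -0.7593)
edge 3: e_3 = (+1.26, +0.81);  n_3 = (+0.5408, -0.8412)
∠(n_2, n_3) = 73.34°
δ = |180° − 73.34°| = 106.66°
106.66° > 2α = 38.58°  →  invalid

δ = 106.66°, invalid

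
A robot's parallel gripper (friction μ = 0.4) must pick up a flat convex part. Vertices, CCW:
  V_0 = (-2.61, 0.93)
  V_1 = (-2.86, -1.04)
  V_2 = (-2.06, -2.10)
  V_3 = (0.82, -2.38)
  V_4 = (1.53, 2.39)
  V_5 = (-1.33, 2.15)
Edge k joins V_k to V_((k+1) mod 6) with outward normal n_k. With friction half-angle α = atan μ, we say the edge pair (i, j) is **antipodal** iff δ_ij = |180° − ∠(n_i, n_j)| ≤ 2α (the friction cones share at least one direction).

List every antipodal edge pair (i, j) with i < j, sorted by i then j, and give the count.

count = 3; pairs: (0,3), (2,4), (3,5)

α = atan 0.4 = 21.80°;  2α = 43.60°
n_0 = (-0.9920, +0.1259)
n_1 = (-0.7982, -0.6024)
n_2 = (-0.0968, -0.9953)
n_3 = (+0.9891, -0.1472)
n_4 = (-0.0836, +0.9965)
n_5 = (-0.6899, +0.7239)
  (0,1): δ = 135.73°  ·
  (0,2): δ = 88.32°  ·
  (0,3): δ = 1.23°  ✓
  (0,4): δ = 102.03°  ·
  (0,5): δ = 140.86°  ·
  (1,2): δ = 132.60°  ·
  (1,3): δ = 45.51°  ·
  (1,4): δ = 57.75°  ·
  (1,5): δ = 96.58°  ·
  (2,3): δ = 92.91°  ·
  (2,4): δ = 10.35°  ✓
  (2,5): δ = 49.18°  ·
  (3,4): δ = 76.74°  ·
  (3,5): δ = 37.91°  ✓
  (4,5): δ = 141.17°  ·
antipodal pairs: 3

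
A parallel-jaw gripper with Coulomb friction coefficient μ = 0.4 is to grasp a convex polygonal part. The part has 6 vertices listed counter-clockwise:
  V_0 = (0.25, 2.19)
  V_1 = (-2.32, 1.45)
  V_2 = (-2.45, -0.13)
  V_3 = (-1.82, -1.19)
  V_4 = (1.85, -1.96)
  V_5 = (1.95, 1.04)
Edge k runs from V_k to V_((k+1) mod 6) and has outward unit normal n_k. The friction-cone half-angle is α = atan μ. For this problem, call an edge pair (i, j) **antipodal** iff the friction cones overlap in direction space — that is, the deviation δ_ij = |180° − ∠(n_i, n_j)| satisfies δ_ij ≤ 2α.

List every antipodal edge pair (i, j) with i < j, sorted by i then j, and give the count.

α = atan 0.4 = 21.80°;  2α = 43.60°
n_0 = (-0.2767, +0.9610)
n_1 = (-0.9966, +0.0820)
n_2 = (-0.8596, -0.5109)
n_3 = (-0.2053, -0.9787)
n_4 = (+0.9994, -0.0333)
n_5 = (+0.5603, +0.8283)
  (0,1): δ = 110.77°  ·
  (0,2): δ = 75.34°  ·
  (0,3): δ = 27.91°  ✓
  (0,4): δ = 72.03°  ·
  (0,5): δ = 129.86°  ·
  (1,2): δ = 144.57°  ·
  (1,3): δ = 97.15°  ·
  (1,4): δ = 2.79°  ✓
  (1,5): δ = 60.63°  ·
  (2,3): δ = 132.57°  ·
  (2,4): δ = 32.63°  ✓
  (2,5): δ = 25.20°  ✓
  (3,4): δ = 80.06°  ·
  (3,5): δ = 22.23°  ✓
  (4,5): δ = 122.17°  ·
antipodal pairs: 5

count = 5; pairs: (0,3), (1,4), (2,4), (2,5), (3,5)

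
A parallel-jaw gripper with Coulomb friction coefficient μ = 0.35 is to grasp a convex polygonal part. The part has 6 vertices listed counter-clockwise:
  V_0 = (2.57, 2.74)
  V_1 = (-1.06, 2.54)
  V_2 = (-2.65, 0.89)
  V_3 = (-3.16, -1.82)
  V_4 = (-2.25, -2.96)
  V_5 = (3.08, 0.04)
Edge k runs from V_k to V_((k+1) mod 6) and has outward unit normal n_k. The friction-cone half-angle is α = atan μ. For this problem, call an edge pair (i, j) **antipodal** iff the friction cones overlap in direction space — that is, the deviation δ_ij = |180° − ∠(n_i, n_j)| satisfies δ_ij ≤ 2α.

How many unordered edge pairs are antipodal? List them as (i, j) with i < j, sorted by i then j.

count = 4; pairs: (0,4), (1,4), (2,5), (3,5)

α = atan 0.35 = 19.29°;  2α = 38.58°
n_0 = (-0.0550, +0.9985)
n_1 = (-0.7201, +0.6939)
n_2 = (-0.9827, +0.1849)
n_3 = (-0.7815, -0.6239)
n_4 = (+0.4905, -0.8714)
n_5 = (+0.9826, +0.1856)
  (0,1): δ = 137.09°  ·
  (0,2): δ = 103.81°  ·
  (0,3): δ = 54.56°  ·
  (0,4): δ = 26.22°  ✓
  (0,5): δ = 97.54°  ·
  (1,2): δ = 146.72°  ·
  (1,3): δ = 97.46°  ·
  (1,4): δ = 16.69°  ✓
  (1,5): δ = 54.64°  ·
  (2,3): δ = 130.74°  ·
  (2,4): δ = 49.97°  ·
  (2,5): δ = 21.35°  ✓
  (3,4): δ = 99.23°  ·
  (3,5): δ = 27.90°  ✓
  (4,5): δ = 108.68°  ·
antipodal pairs: 4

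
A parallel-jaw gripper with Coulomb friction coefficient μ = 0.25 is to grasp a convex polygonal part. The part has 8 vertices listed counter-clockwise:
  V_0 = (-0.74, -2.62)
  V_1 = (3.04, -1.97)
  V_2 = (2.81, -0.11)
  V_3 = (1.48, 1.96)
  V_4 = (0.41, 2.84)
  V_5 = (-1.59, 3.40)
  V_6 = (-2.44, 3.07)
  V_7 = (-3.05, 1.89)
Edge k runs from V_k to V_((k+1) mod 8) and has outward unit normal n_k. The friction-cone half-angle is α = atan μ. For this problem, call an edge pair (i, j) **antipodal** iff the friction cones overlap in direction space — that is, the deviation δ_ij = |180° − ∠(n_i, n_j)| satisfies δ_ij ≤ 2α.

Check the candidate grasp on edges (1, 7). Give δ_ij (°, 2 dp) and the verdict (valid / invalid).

α = atan 0.25 = 14.04°;  2α = 28.07°
edge 1: e_1 = (-0.23, +1.86);  n_1 = (+0.9924, +0.1227)
edge 7: e_7 = (+2.31, -4.51);  n_7 = (-0.8900, -0.4559)
∠(n_1, n_7) = 159.93°
δ = |180° − 159.93°| = 20.07°
20.07° ≤ 2α = 28.07°  →  valid

δ = 20.07°, valid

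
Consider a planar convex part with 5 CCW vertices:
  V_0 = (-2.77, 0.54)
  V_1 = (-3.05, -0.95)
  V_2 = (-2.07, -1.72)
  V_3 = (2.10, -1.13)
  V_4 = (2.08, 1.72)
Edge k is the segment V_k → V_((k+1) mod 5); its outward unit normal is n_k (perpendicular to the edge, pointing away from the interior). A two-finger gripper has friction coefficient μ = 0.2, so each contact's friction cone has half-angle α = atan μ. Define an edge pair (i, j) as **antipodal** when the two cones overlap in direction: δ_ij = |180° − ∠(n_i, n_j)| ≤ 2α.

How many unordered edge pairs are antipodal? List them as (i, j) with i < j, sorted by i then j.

count = 2; pairs: (0,3), (2,4)

α = atan 0.2 = 11.31°;  2α = 22.62°
n_0 = (-0.9828, +0.1847)
n_1 = (-0.6178, -0.7863)
n_2 = (+0.1401, -0.9901)
n_3 = (+1.0000, +0.0070)
n_4 = (-0.2364, +0.9717)
  (0,1): δ = 117.51°  ·
  (0,2): δ = 71.30°  ·
  (0,3): δ = 11.04°  ✓
  (0,4): δ = 114.32°  ·
  (1,2): δ = 133.79°  ·
  (1,3): δ = 51.44°  ·
  (1,4): δ = 51.83°  ·
  (2,3): δ = 97.65°  ·
  (2,4): δ = 5.62°  ✓
  (3,4): δ = 76.73°  ·
antipodal pairs: 2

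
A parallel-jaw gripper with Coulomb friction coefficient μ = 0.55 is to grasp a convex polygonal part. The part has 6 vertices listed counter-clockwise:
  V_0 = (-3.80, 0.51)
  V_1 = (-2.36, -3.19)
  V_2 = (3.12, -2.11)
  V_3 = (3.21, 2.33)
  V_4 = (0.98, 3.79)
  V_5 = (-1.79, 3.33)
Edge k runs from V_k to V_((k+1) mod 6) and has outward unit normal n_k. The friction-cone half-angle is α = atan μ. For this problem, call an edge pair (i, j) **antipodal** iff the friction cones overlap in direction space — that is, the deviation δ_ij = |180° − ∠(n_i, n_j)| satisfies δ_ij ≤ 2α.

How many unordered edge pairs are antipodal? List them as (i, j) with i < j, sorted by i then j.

α = atan 0.55 = 28.81°;  2α = 57.62°
n_0 = (-0.9319, -0.3627)
n_1 = (+0.1934, -0.9811)
n_2 = (+0.9998, -0.0203)
n_3 = (+0.5478, +0.8366)
n_4 = (-0.1638, +0.9865)
n_5 = (-0.8143, +0.5804)
  (0,1): δ = 100.12°  ·
  (0,2): δ = 22.43°  ✓
  (0,3): δ = 35.52°  ✓
  (0,4): δ = 78.16°  ·
  (0,5): δ = 123.25°  ·
  (1,2): δ = 102.31°  ·
  (1,3): δ = 44.36°  ✓
  (1,4): δ = 1.72°  ✓
  (1,5): δ = 43.37°  ✓
  (2,3): δ = 122.05°  ·
  (2,4): δ = 79.41°  ·
  (2,5): δ = 34.32°  ✓
  (3,4): δ = 137.36°  ·
  (3,5): δ = 92.27°  ·
  (4,5): δ = 134.91°  ·
antipodal pairs: 6

count = 6; pairs: (0,2), (0,3), (1,3), (1,4), (1,5), (2,5)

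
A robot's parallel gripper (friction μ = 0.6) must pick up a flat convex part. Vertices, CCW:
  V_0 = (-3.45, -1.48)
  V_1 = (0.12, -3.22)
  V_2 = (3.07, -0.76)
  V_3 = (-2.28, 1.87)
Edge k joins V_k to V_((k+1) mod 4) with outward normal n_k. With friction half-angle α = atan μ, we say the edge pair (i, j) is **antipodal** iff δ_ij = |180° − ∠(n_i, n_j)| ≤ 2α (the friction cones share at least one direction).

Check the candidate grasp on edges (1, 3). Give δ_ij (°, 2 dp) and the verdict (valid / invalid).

δ = 30.92°, valid

α = atan 0.6 = 30.96°;  2α = 61.93°
edge 1: e_1 = (+2.95, +2.46);  n_1 = (+0.6404, -0.7680)
edge 3: e_3 = (-1.17, -3.35);  n_3 = (-0.9441, +0.3297)
∠(n_1, n_3) = 149.08°
δ = |180° − 149.08°| = 30.92°
30.92° ≤ 2α = 61.93°  →  valid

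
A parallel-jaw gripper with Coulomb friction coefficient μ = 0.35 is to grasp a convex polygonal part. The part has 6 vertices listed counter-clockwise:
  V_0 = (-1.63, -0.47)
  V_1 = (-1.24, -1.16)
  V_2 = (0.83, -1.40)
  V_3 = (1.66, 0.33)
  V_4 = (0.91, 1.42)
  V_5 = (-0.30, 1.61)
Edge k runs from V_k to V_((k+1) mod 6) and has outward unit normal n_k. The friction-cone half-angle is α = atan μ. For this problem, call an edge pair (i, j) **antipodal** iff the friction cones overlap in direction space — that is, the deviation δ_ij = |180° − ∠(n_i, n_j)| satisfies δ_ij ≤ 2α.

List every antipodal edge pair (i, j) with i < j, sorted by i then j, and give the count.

count = 3; pairs: (0,3), (1,4), (2,5)

α = atan 0.35 = 19.29°;  2α = 38.58°
n_0 = (-0.8706, -0.4921)
n_1 = (-0.1152, -0.9933)
n_2 = (+0.9016, -0.4326)
n_3 = (+0.8238, +0.5668)
n_4 = (+0.1551, +0.9879)
n_5 = (-0.8425, +0.5387)
  (0,1): δ = 126.09°  ·
  (0,2): δ = 55.11°  ·
  (0,3): δ = 5.05°  ✓
  (0,4): δ = 51.60°  ·
  (0,5): δ = 117.93°  ·
  (1,2): δ = 109.02°  ·
  (1,3): δ = 48.86°  ·
  (1,4): δ = 2.31°  ✓
  (1,5): δ = 64.02°  ·
  (2,3): δ = 119.84°  ·
  (2,4): δ = 73.29°  ·
  (2,5): δ = 6.97°  ✓
  (3,4): δ = 133.45°  ·
  (3,5): δ = 67.13°  ·
  (4,5): δ = 113.67°  ·
antipodal pairs: 3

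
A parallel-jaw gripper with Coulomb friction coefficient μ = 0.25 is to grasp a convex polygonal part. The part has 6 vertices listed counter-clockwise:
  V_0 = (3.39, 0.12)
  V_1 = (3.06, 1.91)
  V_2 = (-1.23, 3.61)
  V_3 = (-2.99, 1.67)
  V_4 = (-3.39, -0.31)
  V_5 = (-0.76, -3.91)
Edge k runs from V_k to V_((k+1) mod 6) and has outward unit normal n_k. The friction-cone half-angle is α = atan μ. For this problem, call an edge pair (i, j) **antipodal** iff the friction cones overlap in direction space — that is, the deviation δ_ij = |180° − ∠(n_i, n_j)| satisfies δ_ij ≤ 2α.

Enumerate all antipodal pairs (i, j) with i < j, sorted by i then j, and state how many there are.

α = atan 0.25 = 14.04°;  2α = 28.07°
n_0 = (+0.9834, +0.1813)
n_1 = (+0.3684, +0.9297)
n_2 = (-0.7406, +0.6719)
n_3 = (-0.9802, +0.1980)
n_4 = (-0.8075, -0.5899)
n_5 = (+0.6967, -0.7174)
  (0,1): δ = 122.06°  ·
  (0,2): δ = 52.66°  ·
  (0,3): δ = 21.87°  ✓
  (0,4): δ = 25.70°  ✓
  (0,5): δ = 123.71°  ·
  (1,2): δ = 110.60°  ·
  (1,3): δ = 79.80°  ·
  (1,4): δ = 32.23°  ·
  (1,5): δ = 65.78°  ·
  (2,3): δ = 149.21°  ·
  (2,4): δ = 101.63°  ·
  (2,5): δ = 3.63°  ✓
  (3,4): δ = 132.43°  ·
  (3,5): δ = 34.42°  ·
  (4,5): δ = 81.99°  ·
antipodal pairs: 3

count = 3; pairs: (0,3), (0,4), (2,5)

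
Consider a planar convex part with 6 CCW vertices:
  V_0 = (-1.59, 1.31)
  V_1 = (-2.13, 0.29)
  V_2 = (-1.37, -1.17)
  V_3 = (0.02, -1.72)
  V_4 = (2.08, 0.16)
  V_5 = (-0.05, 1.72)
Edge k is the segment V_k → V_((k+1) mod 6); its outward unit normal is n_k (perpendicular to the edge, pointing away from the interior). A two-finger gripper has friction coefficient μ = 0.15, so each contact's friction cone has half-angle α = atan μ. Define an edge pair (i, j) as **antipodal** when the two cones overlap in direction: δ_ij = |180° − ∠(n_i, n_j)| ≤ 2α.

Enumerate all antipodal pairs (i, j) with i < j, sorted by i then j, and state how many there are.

count = 1; pairs: (2,4)

α = atan 0.15 = 8.53°;  2α = 17.06°
n_0 = (-0.8838, +0.4679)
n_1 = (-0.8870, -0.4617)
n_2 = (-0.3679, -0.9299)
n_3 = (+0.6741, -0.7386)
n_4 = (+0.5909, +0.8068)
n_5 = (-0.2573, +0.9663)
  (0,1): δ = 124.60°  ·
  (0,2): δ = 83.69°  ·
  (0,3): δ = 19.72°  ·
  (0,4): δ = 81.68°  ·
  (0,5): δ = 132.81°  ·
  (1,2): δ = 139.09°  ·
  (1,3): δ = 75.11°  ·
  (1,4): δ = 26.28°  ·
  (1,5): δ = 77.41°  ·
  (2,3): δ = 116.03°  ·
  (2,4): δ = 14.63°  ✓
  (2,5): δ = 36.50°  ·
  (3,4): δ = 78.60°  ·
  (3,5): δ = 27.48°  ·
  (4,5): δ = 128.87°  ·
antipodal pairs: 1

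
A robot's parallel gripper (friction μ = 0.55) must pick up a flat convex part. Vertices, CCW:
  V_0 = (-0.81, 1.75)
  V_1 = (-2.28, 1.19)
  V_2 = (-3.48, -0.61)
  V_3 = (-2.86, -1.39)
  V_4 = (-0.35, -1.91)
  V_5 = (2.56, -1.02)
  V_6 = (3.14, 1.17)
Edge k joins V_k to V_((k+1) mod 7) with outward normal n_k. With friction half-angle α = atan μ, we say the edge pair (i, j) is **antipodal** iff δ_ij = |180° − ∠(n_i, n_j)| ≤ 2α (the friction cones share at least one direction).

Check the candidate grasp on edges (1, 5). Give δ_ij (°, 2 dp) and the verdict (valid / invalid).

δ = 18.86°, valid

α = atan 0.55 = 28.81°;  2α = 57.62°
edge 1: e_1 = (-1.20, -1.80);  n_1 = (-0.8321, +0.5547)
edge 5: e_5 = (+0.58, +2.19);  n_5 = (+0.9667, -0.2560)
∠(n_1, n_5) = 161.14°
δ = |180° − 161.14°| = 18.86°
18.86° ≤ 2α = 57.62°  →  valid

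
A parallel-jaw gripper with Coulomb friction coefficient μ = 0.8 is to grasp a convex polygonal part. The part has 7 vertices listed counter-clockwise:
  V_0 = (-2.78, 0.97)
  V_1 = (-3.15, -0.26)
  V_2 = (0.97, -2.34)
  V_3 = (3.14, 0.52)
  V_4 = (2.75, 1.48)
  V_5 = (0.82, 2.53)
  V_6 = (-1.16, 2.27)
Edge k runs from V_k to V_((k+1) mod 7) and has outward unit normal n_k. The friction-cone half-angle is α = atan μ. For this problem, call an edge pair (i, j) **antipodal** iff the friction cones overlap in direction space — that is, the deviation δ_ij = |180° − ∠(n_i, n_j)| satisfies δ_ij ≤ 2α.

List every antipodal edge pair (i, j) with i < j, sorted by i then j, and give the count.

α = atan 0.8 = 38.66°;  2α = 77.32°
n_0 = (-0.9576, +0.2881)
n_1 = (-0.4507, -0.8927)
n_2 = (+0.7966, -0.6044)
n_3 = (+0.9265, +0.3764)
n_4 = (+0.4779, +0.8784)
n_5 = (-0.1302, +0.9915)
n_6 = (-0.6259, +0.7799)
  (0,1): δ = 100.05°  ·
  (0,2): δ = 20.45°  ✓
  (0,3): δ = 38.85°  ✓
  (0,4): δ = 78.19°  ·
  (0,5): δ = 114.22°  ·
  (0,6): δ = 145.49°  ·
  (1,2): δ = 100.40°  ·
  (1,3): δ = 41.10°  ✓
  (1,4): δ = 1.76°  ✓
  (1,5): δ = 34.27°  ✓
  (1,6): δ = 65.53°  ✓
  (2,3): δ = 120.70°  ·
  (2,4): δ = 81.36°  ·
  (2,5): δ = 45.33°  ✓
  (2,6): δ = 14.06°  ✓
  (3,4): δ = 140.66°  ·
  (3,5): δ = 104.63°  ·
  (3,6): δ = 73.36°  ✓
  (4,5): δ = 143.97°  ·
  (4,6): δ = 112.71°  ·
  (5,6): δ = 148.73°  ·
antipodal pairs: 9

count = 9; pairs: (0,2), (0,3), (1,3), (1,4), (1,5), (1,6), (2,5), (2,6), (3,6)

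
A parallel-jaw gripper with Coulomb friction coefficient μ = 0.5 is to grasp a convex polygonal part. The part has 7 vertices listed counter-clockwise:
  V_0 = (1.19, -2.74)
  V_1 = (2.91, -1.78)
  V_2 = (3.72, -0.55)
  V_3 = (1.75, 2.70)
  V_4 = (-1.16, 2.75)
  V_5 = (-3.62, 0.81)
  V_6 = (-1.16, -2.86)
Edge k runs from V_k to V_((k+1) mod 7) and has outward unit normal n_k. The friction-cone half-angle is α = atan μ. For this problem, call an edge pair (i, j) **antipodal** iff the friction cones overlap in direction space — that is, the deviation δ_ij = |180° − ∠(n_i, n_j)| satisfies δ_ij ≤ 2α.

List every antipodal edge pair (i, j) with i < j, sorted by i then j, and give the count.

count = 6; pairs: (0,3), (0,4), (1,4), (2,5), (3,6), (4,6)

α = atan 0.5 = 26.57°;  2α = 53.13°
n_0 = (+0.4874, -0.8732)
n_1 = (+0.8352, -0.5500)
n_2 = (+0.8552, +0.5184)
n_3 = (+0.0172, +0.9999)
n_4 = (-0.6192, +0.7852)
n_5 = (-0.8307, -0.5568)
n_6 = (+0.0510, -0.9987)
  (0,1): δ = 152.53°  ·
  (0,2): δ = 87.95°  ·
  (0,3): δ = 30.15°  ✓
  (0,4): δ = 9.09°  ✓
  (0,5): δ = 94.67°  ·
  (0,6): δ = 153.76°  ·
  (1,2): δ = 115.41°  ·
  (1,3): δ = 57.62°  ·
  (1,4): δ = 18.37°  ✓
  (1,5): δ = 67.20°  ·
  (1,6): δ = 126.29°  ·
  (2,3): δ = 122.21°  ·
  (2,4): δ = 82.96°  ·
  (2,5): δ = 2.61°  ✓
  (2,6): δ = 61.70°  ·
  (3,4): δ = 140.76°  ·
  (3,5): δ = 55.18°  ·
  (3,6): δ = 3.91°  ✓
  (4,5): δ = 94.43°  ·
  (4,6): δ = 35.34°  ✓
  (5,6): δ = 120.91°  ·
antipodal pairs: 6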